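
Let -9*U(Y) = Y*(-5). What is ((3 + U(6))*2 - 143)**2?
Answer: 152881/9 ≈ 16987.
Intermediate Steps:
U(Y) = 5*Y/9 (U(Y) = -Y*(-5)/9 = -(-5)*Y/9 = 5*Y/9)
((3 + U(6))*2 - 143)**2 = ((3 + (5/9)*6)*2 - 143)**2 = ((3 + 10/3)*2 - 143)**2 = ((19/3)*2 - 143)**2 = (38/3 - 143)**2 = (-391/3)**2 = 152881/9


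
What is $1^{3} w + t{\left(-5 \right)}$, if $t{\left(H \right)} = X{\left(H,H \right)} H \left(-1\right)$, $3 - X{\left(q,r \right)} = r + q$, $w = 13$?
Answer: $78$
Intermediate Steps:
$X{\left(q,r \right)} = 3 - q - r$ ($X{\left(q,r \right)} = 3 - \left(r + q\right) = 3 - \left(q + r\right) = 3 - q - r$)
$t{\left(H \right)} = - H \left(3 - 2 H\right)$ ($t{\left(H \right)} = \left(3 - H - H\right) H \left(-1\right) = \left(3 - 2 H\right) H \left(-1\right) = H \left(3 - 2 H\right) \left(-1\right) = - H \left(3 - 2 H\right)$)
$1^{3} w + t{\left(-5 \right)} = 1^{3} \cdot 13 - 5 \left(-3 + 2 \left(-5\right)\right) = 1 \cdot 13 - 5 \left(-3 - 10\right) = 13 - -65 = 13 + 65 = 78$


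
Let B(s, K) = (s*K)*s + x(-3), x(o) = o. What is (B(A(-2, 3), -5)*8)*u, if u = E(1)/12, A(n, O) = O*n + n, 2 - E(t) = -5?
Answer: -4522/3 ≈ -1507.3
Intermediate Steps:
E(t) = 7 (E(t) = 2 - 1*(-5) = 2 + 5 = 7)
A(n, O) = n + O*n
u = 7/12 ≈ 0.58333
B(s, K) = -3 + K*s² (B(s, K) = (s*K)*s - 3 = (K*s)*s - 3 = K*s² - 3 = -3 + K*s²)
(B(A(-2, 3), -5)*8)*u = ((-3 - 5*4*(1 + 3)²)*8)*(7/12) = ((-3 - 5*(-2*4)²)*8)*(7/12) = ((-3 - 5*(-8)²)*8)*(7/12) = ((-3 - 5*64)*8)*(7/12) = ((-3 - 320)*8)*(7/12) = -323*8*(7/12) = -2584*7/12 = -4522/3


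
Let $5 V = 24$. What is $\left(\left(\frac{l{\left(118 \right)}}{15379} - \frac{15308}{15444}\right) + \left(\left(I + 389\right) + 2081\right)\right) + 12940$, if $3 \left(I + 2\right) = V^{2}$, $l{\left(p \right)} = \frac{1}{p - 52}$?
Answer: $\frac{3520378112567}{228378150} \approx 15415.0$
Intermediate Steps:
$V = \frac{24}{5}$ ($V = \frac{1}{5} \cdot 24 = \frac{24}{5} \approx 4.8$)
$l{\left(p \right)} = \frac{1}{-52 + p}$
$I = \frac{142}{25}$ ($I = -2 + \frac{\left(\frac{24}{5}\right)^{2}}{3} = -2 + \frac{1}{3} \cdot \frac{576}{25} = -2 + \frac{192}{25} = \frac{142}{25} \approx 5.68$)
$\left(\left(\frac{l{\left(118 \right)}}{15379} - \frac{15308}{15444}\right) + \left(\left(I + 389\right) + 2081\right)\right) + 12940 = \left(\left(\frac{1}{\left(-52 + 118\right) 15379} - \frac{15308}{15444}\right) + \left(\left(\frac{142}{25} + 389\right) + 2081\right)\right) + 12940 = \left(\left(\frac{1}{66} \cdot \frac{1}{15379} - \frac{3827}{3861}\right) + \left(\frac{9867}{25} + 2081\right)\right) + 12940 = \left(\left(\frac{1}{66} \cdot \frac{1}{15379} - \frac{3827}{3861}\right) + \frac{61892}{25}\right) + 12940 = \left(\left(\frac{1}{1015014} - \frac{3827}{3861}\right) + \frac{61892}{25}\right) + 12940 = \left(- \frac{9054673}{9135126} + \frac{61892}{25}\right) + 12940 = \frac{565164851567}{228378150} + 12940 = \frac{3520378112567}{228378150}$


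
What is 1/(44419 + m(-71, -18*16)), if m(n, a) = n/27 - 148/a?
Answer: 216/9594047 ≈ 2.2514e-5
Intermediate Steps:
m(n, a) = -148/a + n/27 (m(n, a) = n*(1/27) - 148/a = n/27 - 148/a = -148/a + n/27)
1/(44419 + m(-71, -18*16)) = 1/(44419 + (-148/((-18*16)) + (1/27)*(-71))) = 1/(44419 + (-148/(-288) - 71/27)) = 1/(44419 + (-148*(-1/288) - 71/27)) = 1/(44419 + (37/72 - 71/27)) = 1/(44419 - 457/216) = 1/(9594047/216) = 216/9594047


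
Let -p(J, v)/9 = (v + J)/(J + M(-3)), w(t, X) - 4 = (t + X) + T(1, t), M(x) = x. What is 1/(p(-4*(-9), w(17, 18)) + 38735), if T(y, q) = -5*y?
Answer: 11/425875 ≈ 2.5829e-5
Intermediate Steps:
w(t, X) = -1 + X + t (w(t, X) = 4 + ((t + X) - 5*1) = 4 + ((X + t) - 5) = 4 + (-5 + X + t) = -1 + X + t)
p(J, v) = -9*(J + v)/(-3 + J) (p(J, v) = -9*(v + J)/(J - 3) = -9*(J + v)/(-3 + J))
1/(p(-4*(-9), w(17, 18)) + 38735) = 1/(9*(-(-4)*(-9) - (-1 + 18 + 17))/(-3 - 4*(-9)) + 38735) = 1/(9*(-1*36 - 1*34)/(-3 + 36) + 38735) = 1/(9*(-36 - 34)/33 + 38735) = 1/(9*(1/33)*(-70) + 38735) = 1/(-210/11 + 38735) = 1/(425875/11) = 11/425875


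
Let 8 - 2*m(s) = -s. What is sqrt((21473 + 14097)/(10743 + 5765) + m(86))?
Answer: sqrt(3348837642)/8254 ≈ 7.0110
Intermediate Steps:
m(s) = 4 + s/2 (m(s) = 4 - (-1)*s/2 = 4 + s/2)
sqrt((21473 + 14097)/(10743 + 5765) + m(86)) = sqrt((21473 + 14097)/(10743 + 5765) + (4 + (1/2)*86)) = sqrt(35570/16508 + (4 + 43)) = sqrt(35570*(1/16508) + 47) = sqrt(17785/8254 + 47) = sqrt(405723/8254) = sqrt(3348837642)/8254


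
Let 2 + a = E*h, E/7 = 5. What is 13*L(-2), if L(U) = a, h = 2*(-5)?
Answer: -4576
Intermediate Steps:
E = 35 (E = 7*5 = 35)
h = -10
a = -352 (a = -2 + 35*(-10) = -2 - 350 = -352)
L(U) = -352
13*L(-2) = 13*(-352) = -4576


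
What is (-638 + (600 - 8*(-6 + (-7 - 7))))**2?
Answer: 14884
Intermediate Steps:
(-638 + (600 - 8*(-6 + (-7 - 7))))**2 = (-638 + (600 - 8*(-6 - 14)))**2 = (-638 + (600 - 8*(-20)))**2 = (-638 + (600 + 160))**2 = (-638 + 760)**2 = 122**2 = 14884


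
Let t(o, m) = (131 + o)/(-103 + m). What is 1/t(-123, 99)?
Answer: -½ ≈ -0.50000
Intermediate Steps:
t(o, m) = (131 + o)/(-103 + m)
1/t(-123, 99) = 1/((131 - 123)/(-103 + 99)) = 1/(8/(-4)) = 1/(-¼*8) = 1/(-2) = -½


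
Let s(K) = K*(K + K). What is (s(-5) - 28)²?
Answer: 484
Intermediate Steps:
s(K) = 2*K² (s(K) = K*(2*K) = 2*K²)
(s(-5) - 28)² = (2*(-5)² - 28)² = (2*25 - 28)² = (50 - 28)² = 22² = 484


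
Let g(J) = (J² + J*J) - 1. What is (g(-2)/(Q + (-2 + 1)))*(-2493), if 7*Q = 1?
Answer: 40719/2 ≈ 20360.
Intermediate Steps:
Q = ⅐ (Q = (⅐)*1 = ⅐ ≈ 0.14286)
g(J) = -1 + 2*J² (g(J) = (J² + J²) - 1 = 2*J² - 1 = -1 + 2*J²)
(g(-2)/(Q + (-2 + 1)))*(-2493) = ((-1 + 2*(-2)²)/(⅐ + (-2 + 1)))*(-2493) = ((-1 + 2*4)/(⅐ - 1))*(-2493) = ((-1 + 8)/(-6/7))*(-2493) = (7*(-7/6))*(-2493) = -49/6*(-2493) = 40719/2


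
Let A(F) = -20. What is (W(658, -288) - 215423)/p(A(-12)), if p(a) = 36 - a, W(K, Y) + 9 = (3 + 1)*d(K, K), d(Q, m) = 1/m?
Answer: -35438563/9212 ≈ -3847.0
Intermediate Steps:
W(K, Y) = -9 + 4/K (W(K, Y) = -9 + (3 + 1)/K = -9 + 4/K)
(W(658, -288) - 215423)/p(A(-12)) = ((-9 + 4/658) - 215423)/(36 - 1*(-20)) = ((-9 + 4*(1/658)) - 215423)/(36 + 20) = ((-9 + 2/329) - 215423)/56 = (-2959/329 - 215423)*(1/56) = -70877126/329*1/56 = -35438563/9212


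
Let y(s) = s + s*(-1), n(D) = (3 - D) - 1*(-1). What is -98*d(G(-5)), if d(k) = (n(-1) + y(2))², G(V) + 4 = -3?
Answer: -2450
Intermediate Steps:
n(D) = 4 - D (n(D) = (3 - D) + 1 = 4 - D)
y(s) = 0 (y(s) = s - s = 0)
G(V) = -7 (G(V) = -4 - 3 = -7)
d(k) = 25 (d(k) = ((4 - 1*(-1)) + 0)² = ((4 + 1) + 0)² = (5 + 0)² = 5² = 25)
-98*d(G(-5)) = -98*25 = -2450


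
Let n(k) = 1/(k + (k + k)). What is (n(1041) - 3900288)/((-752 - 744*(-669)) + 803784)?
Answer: -12180599423/4062298464 ≈ -2.9985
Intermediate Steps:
n(k) = 1/(3*k) (n(k) = 1/(k + 2*k) = 1/(3*k))
(n(1041) - 3900288)/((-752 - 744*(-669)) + 803784) = ((⅓)/1041 - 3900288)/((-752 - 744*(-669)) + 803784) = ((⅓)*(1/1041) - 3900288)/((-752 + 497736) + 803784) = (1/3123 - 3900288)/(496984 + 803784) = -12180599423/3123/1300768 = -12180599423/3123*1/1300768 = -12180599423/4062298464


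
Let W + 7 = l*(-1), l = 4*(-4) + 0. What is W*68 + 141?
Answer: 753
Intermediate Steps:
l = -16 (l = -16 + 0 = -16)
W = 9 (W = -7 - 16*(-1) = -7 + 16 = 9)
W*68 + 141 = 9*68 + 141 = 612 + 141 = 753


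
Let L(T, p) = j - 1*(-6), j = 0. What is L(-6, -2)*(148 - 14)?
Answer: 804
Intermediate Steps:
L(T, p) = 6 (L(T, p) = 0 - 1*(-6) = 0 + 6 = 6)
L(-6, -2)*(148 - 14) = 6*(148 - 14) = 6*134 = 804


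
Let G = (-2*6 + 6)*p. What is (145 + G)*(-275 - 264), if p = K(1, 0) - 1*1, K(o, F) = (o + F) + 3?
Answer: -68453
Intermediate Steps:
K(o, F) = 3 + F + o (K(o, F) = (F + o) + 3 = 3 + F + o)
p = 3 (p = (3 + 0 + 1) - 1*1 = 4 - 1 = 3)
G = -18 (G = (-2*6 + 6)*3 = (-12 + 6)*3 = -6*3 = -18)
(145 + G)*(-275 - 264) = (145 - 18)*(-275 - 264) = 127*(-539) = -68453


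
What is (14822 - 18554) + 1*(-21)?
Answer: -3753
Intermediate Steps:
(14822 - 18554) + 1*(-21) = -3732 - 21 = -3753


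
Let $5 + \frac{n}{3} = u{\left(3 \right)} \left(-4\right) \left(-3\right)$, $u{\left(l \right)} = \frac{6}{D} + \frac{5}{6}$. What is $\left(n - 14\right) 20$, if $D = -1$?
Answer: $-4300$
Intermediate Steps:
$u{\left(l \right)} = - \frac{31}{6}$ ($u{\left(l \right)} = \frac{6}{-1} + \frac{5}{6} = 6 \left(-1\right) + 5 \cdot \frac{1}{6} = -6 + \frac{5}{6} = - \frac{31}{6}$)
$n = -201$ ($n = -15 + 3 \left(- \frac{31}{6}\right) \left(-4\right) \left(-3\right) = -15 + 3 \cdot \frac{62}{3} \left(-3\right) = -15 + 3 \left(-62\right) = -15 - 186 = -201$)
$\left(n - 14\right) 20 = \left(-201 - 14\right) 20 = \left(-215\right) 20 = -4300$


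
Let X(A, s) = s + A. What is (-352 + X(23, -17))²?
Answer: 119716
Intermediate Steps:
X(A, s) = A + s
(-352 + X(23, -17))² = (-352 + (23 - 17))² = (-352 + 6)² = (-346)² = 119716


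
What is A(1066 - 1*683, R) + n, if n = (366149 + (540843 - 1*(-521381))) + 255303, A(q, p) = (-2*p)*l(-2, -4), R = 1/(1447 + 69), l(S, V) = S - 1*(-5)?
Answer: 1276226405/758 ≈ 1.6837e+6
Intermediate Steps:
l(S, V) = 5 + S (l(S, V) = S + 5 = 5 + S)
R = 1/1516 ≈ 0.00065963
A(q, p) = -6*p (A(q, p) = (-2*p)*(5 - 2) = -2*p*3 = -6*p)
n = 1683676 (n = (366149 + (540843 + 521381)) + 255303 = (366149 + 1062224) + 255303 = 1428373 + 255303 = 1683676)
A(1066 - 1*683, R) + n = -6*1/1516 + 1683676 = -3/758 + 1683676 = 1276226405/758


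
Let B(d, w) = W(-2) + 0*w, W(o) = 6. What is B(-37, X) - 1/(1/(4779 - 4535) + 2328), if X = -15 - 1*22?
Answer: 3407954/568033 ≈ 5.9996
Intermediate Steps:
X = -37 (X = -15 - 22 = -37)
B(d, w) = 6 (B(d, w) = 6 + 0*w = 6 + 0 = 6)
B(-37, X) - 1/(1/(4779 - 4535) + 2328) = 6 - 1/(1/(4779 - 4535) + 2328) = 6 - 1/(1/244 + 2328) = 6 - 1/568033/244 = 6 - 1*244/568033 = 6 - 244/568033 = 3407954/568033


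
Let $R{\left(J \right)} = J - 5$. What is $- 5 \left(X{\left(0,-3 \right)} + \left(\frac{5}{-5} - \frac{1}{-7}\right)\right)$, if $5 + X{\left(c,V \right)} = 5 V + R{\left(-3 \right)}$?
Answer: $\frac{1010}{7} \approx 144.29$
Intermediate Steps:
$R{\left(J \right)} = -5 + J$
$X{\left(c,V \right)} = -13 + 5 V$ ($X{\left(c,V \right)} = -5 + \left(5 V - 8\right) = -5 + \left(-8 + 5 V\right) = -13 + 5 V$)
$- 5 \left(X{\left(0,-3 \right)} + \left(\frac{5}{-5} - \frac{1}{-7}\right)\right) = - 5 \left(\left(-13 + 5 \left(-3\right)\right) + \left(\frac{5}{-5} - \frac{1}{-7}\right)\right) = - 5 \left(\left(-13 - 15\right) + \left(5 \left(- \frac{1}{5}\right) - - \frac{1}{7}\right)\right) = - 5 \left(-28 + \left(-1 + \frac{1}{7}\right)\right) = - 5 \left(-28 - \frac{6}{7}\right) = \left(-5\right) \left(- \frac{202}{7}\right) = \frac{1010}{7}$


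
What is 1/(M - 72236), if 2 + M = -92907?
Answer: -1/165145 ≈ -6.0553e-6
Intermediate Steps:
M = -92909 (M = -2 - 92907 = -92909)
1/(M - 72236) = 1/(-92909 - 72236) = 1/(-165145) = -1/165145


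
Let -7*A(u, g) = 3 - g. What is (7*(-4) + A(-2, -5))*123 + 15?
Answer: -24987/7 ≈ -3569.6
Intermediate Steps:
A(u, g) = -3/7 + g/7 (A(u, g) = -(3 - g)/7 = -3/7 + g/7)
(7*(-4) + A(-2, -5))*123 + 15 = (7*(-4) + (-3/7 + (1/7)*(-5)))*123 + 15 = (-28 + (-3/7 - 5/7))*123 + 15 = (-28 - 8/7)*123 + 15 = -204/7*123 + 15 = -25092/7 + 15 = -24987/7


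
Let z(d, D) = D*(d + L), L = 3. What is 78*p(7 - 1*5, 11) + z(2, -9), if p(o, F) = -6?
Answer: -513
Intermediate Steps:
z(d, D) = D*(3 + d) (z(d, D) = D*(d + 3) = D*(3 + d))
78*p(7 - 1*5, 11) + z(2, -9) = 78*(-6) - 9*(3 + 2) = -468 - 9*5 = -468 - 45 = -513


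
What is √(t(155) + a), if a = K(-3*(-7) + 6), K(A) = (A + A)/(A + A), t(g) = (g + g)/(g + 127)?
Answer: 2*√10434/141 ≈ 1.4489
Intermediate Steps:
t(g) = 2*g/(127 + g) (t(g) = (2*g)/(127 + g) = 2*g/(127 + g))
K(A) = 1 (K(A) = (2*A)/((2*A)) = (2*A)*(1/(2*A)) = 1)
a = 1
√(t(155) + a) = √(2*155/(127 + 155) + 1) = √(2*155/282 + 1) = √(2*155*(1/282) + 1) = √(155/141 + 1) = √(296/141) = 2*√10434/141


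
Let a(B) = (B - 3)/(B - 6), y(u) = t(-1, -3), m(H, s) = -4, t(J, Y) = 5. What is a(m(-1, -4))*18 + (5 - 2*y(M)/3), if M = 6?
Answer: 214/15 ≈ 14.267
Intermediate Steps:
y(u) = 5
a(B) = (-3 + B)/(-6 + B)
a(m(-1, -4))*18 + (5 - 2*y(M)/3) = ((-3 - 4)/(-6 - 4))*18 + (5 - 10/3) = (-7/(-10))*18 + (5 - 10/3) = -⅒*(-7)*18 + (5 - 2*5/3) = (7/10)*18 + (5 - 10/3) = 63/5 + 5/3 = 214/15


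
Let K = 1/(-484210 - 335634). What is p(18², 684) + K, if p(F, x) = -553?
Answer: -453373733/819844 ≈ -553.00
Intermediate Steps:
K = -1/819844 (K = 1/(-819844) = -1/819844 ≈ -1.2197e-6)
p(18², 684) + K = -553 - 1/819844 = -453373733/819844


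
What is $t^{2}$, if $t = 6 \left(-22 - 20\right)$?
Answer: $63504$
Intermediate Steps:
$t = -252$ ($t = 6 \left(-42\right) = -252$)
$t^{2} = \left(-252\right)^{2} = 63504$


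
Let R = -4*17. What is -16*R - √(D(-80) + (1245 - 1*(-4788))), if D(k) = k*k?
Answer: 1088 - √12433 ≈ 976.50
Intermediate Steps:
D(k) = k²
R = -68
-16*R - √(D(-80) + (1245 - 1*(-4788))) = -16*(-68) - √((-80)² + (1245 - 1*(-4788))) = 1088 - √(6400 + (1245 + 4788)) = 1088 - √(6400 + 6033) = 1088 - √12433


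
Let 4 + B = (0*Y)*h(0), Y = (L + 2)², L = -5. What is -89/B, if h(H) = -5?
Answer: 89/4 ≈ 22.250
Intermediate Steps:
Y = 9 (Y = (-5 + 2)² = (-3)² = 9)
B = -4 (B = -4 + (0*9)*(-5) = -4 + 0*(-5) = -4 + 0 = -4)
-89/B = -89/(-4) = -89*(-¼) = 89/4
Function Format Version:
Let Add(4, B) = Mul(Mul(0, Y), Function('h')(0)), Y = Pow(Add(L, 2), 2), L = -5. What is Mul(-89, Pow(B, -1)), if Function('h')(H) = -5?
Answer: Rational(89, 4) ≈ 22.250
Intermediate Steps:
Y = 9 (Y = Pow(Add(-5, 2), 2) = Pow(-3, 2) = 9)
B = -4 (B = Add(-4, Mul(Mul(0, 9), -5)) = Add(-4, Mul(0, -5)) = Add(-4, 0) = -4)
Mul(-89, Pow(B, -1)) = Mul(-89, Pow(-4, -1)) = Mul(-89, Rational(-1, 4)) = Rational(89, 4)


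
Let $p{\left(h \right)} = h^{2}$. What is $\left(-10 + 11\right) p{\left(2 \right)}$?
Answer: $4$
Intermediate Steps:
$\left(-10 + 11\right) p{\left(2 \right)} = \left(-10 + 11\right) 2^{2} = 1 \cdot 4 = 4$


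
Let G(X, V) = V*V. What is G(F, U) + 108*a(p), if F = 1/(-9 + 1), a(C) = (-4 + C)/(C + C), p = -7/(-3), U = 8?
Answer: 178/7 ≈ 25.429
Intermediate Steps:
p = 7/3 (p = -7*(-1/3) = 7/3 ≈ 2.3333)
a(C) = (-4 + C)/(2*C) (a(C) = (-4 + C)/((2*C)) = (-4 + C)*(1/(2*C)) = (-4 + C)/(2*C))
F = -1/8 (F = 1/(-8) = -1/8 ≈ -0.12500)
G(X, V) = V**2
G(F, U) + 108*a(p) = 8**2 + 108*((-4 + 7/3)/(2*(7/3))) = 64 + 108*((1/2)*(3/7)*(-5/3)) = 64 + 108*(-5/14) = 64 - 270/7 = 178/7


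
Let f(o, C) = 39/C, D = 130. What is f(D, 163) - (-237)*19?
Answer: 734028/163 ≈ 4503.2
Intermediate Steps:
f(D, 163) - (-237)*19 = 39/163 - (-237)*19 = 39*(1/163) - 1*(-4503) = 39/163 + 4503 = 734028/163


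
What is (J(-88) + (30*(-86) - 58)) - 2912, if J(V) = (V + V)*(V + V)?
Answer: 25426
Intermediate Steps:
J(V) = 4*V² (J(V) = (2*V)*(2*V) = 4*V²)
(J(-88) + (30*(-86) - 58)) - 2912 = (4*(-88)² + (30*(-86) - 58)) - 2912 = (4*7744 + (-2580 - 58)) - 2912 = (30976 - 2638) - 2912 = 28338 - 2912 = 25426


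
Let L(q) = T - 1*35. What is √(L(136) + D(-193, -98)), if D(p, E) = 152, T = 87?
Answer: 2*√51 ≈ 14.283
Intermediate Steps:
L(q) = 52 (L(q) = 87 - 1*35 = 87 - 35 = 52)
√(L(136) + D(-193, -98)) = √(52 + 152) = √204 = 2*√51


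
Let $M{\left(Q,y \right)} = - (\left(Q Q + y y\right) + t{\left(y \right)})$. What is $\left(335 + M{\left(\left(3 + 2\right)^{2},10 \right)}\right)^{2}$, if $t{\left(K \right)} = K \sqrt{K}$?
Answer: $153100 + 7800 \sqrt{10} \approx 1.7777 \cdot 10^{5}$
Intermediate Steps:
$t{\left(K \right)} = K^{\frac{3}{2}}$
$M{\left(Q,y \right)} = - Q^{2} - y^{2} - y^{\frac{3}{2}}$ ($M{\left(Q,y \right)} = - (\left(Q Q + y y\right) + y^{\frac{3}{2}}) = - (\left(Q^{2} + y^{2}\right) + y^{\frac{3}{2}}) = - (Q^{2} + y^{2} + y^{\frac{3}{2}}) = - Q^{2} - y^{2} - y^{\frac{3}{2}}$)
$\left(335 + M{\left(\left(3 + 2\right)^{2},10 \right)}\right)^{2} = \left(335 - \left(100 + 10^{\frac{3}{2}} + \left(\left(3 + 2\right)^{2}\right)^{2}\right)\right)^{2} = \left(335 - \left(100 + \left(5^{2}\right)^{2} + 10 \sqrt{10}\right)\right)^{2} = \left(335 - \left(725 + 10 \sqrt{10}\right)\right)^{2} = \left(-390 - 10 \sqrt{10}\right)^{2}$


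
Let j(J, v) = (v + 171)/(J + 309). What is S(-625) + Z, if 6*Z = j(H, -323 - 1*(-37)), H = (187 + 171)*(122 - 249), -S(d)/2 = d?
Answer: 338677615/270942 ≈ 1250.0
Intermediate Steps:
S(d) = -2*d
H = -45466 (H = 358*(-127) = -45466)
j(J, v) = (171 + v)/(309 + J)
Z = 115/270942 (Z = ((171 + (-323 - 1*(-37)))/(309 - 45466))/6 = ((171 + (-323 + 37))/(-45157))/6 = (-(171 - 286)/45157)/6 = (-1/45157*(-115))/6 = (1/6)*(115/45157) = 115/270942 ≈ 0.00042445)
S(-625) + Z = -2*(-625) + 115/270942 = 1250 + 115/270942 = 338677615/270942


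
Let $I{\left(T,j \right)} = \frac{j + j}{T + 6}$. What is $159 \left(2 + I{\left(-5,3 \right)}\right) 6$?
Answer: $7632$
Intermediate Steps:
$I{\left(T,j \right)} = \frac{2 j}{6 + T}$
$159 \left(2 + I{\left(-5,3 \right)}\right) 6 = 159 \left(2 + 2 \cdot 3 \frac{1}{6 - 5}\right) 6 = 159 \left(2 + 2 \cdot 3 \cdot 1^{-1}\right) 6 = 159 \left(2 + 2 \cdot 3 \cdot 1\right) 6 = 159 \left(2 + 6\right) 6 = 159 \cdot 8 \cdot 6 = 159 \cdot 48 = 7632$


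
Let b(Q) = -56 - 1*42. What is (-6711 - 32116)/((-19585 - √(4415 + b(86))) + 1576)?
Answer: 233078481/108106588 - 38827*√4317/324319764 ≈ 2.1481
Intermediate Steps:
b(Q) = -98 (b(Q) = -56 - 42 = -98)
(-6711 - 32116)/((-19585 - √(4415 + b(86))) + 1576) = (-6711 - 32116)/((-19585 - √(4415 - 98)) + 1576) = -38827/((-19585 - √4317) + 1576) = -38827/(-18009 - √4317)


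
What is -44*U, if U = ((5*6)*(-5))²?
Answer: -990000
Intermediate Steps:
U = 22500 (U = (30*(-5))² = (-150)² = 22500)
-44*U = -44*22500 = -990000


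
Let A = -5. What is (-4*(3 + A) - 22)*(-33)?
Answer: 462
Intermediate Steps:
(-4*(3 + A) - 22)*(-33) = (-4*(3 - 5) - 22)*(-33) = (-4*(-2) - 22)*(-33) = (8 - 22)*(-33) = -14*(-33) = 462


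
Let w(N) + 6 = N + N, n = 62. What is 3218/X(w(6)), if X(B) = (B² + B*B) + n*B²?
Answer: 1609/1152 ≈ 1.3967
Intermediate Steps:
w(N) = -6 + 2*N (w(N) = -6 + (N + N) = -6 + 2*N)
X(B) = 64*B² (X(B) = (B² + B*B) + 62*B² = (B² + B²) + 62*B² = 2*B² + 62*B² = 64*B²)
3218/X(w(6)) = 3218/((64*(-6 + 2*6)²)) = 3218/((64*(-6 + 12)²)) = 3218/((64*6²)) = 3218/((64*36)) = 3218/2304 = 3218*(1/2304) = 1609/1152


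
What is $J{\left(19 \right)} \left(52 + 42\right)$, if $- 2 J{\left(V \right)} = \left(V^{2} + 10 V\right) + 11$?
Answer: $-26414$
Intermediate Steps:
$J{\left(V \right)} = - \frac{11}{2} - 5 V - \frac{V^{2}}{2}$ ($J{\left(V \right)} = - \frac{\left(V^{2} + 10 V\right) + 11}{2} = - \frac{11 + V^{2} + 10 V}{2} = - \frac{11}{2} - 5 V - \frac{V^{2}}{2}$)
$J{\left(19 \right)} \left(52 + 42\right) = \left(- \frac{11}{2} - 95 - \frac{19^{2}}{2}\right) \left(52 + 42\right) = \left(- \frac{11}{2} - 95 - \frac{361}{2}\right) 94 = \left(-281\right) 94 = -26414$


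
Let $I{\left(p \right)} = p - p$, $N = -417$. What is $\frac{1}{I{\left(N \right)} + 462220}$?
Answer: $\frac{1}{462220} \approx 2.1635 \cdot 10^{-6}$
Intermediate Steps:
$I{\left(p \right)} = 0$
$\frac{1}{I{\left(N \right)} + 462220} = \frac{1}{0 + 462220} = \frac{1}{462220}$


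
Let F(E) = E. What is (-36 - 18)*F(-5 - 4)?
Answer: 486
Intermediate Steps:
(-36 - 18)*F(-5 - 4) = (-36 - 18)*(-5 - 4) = -54*(-9) = 486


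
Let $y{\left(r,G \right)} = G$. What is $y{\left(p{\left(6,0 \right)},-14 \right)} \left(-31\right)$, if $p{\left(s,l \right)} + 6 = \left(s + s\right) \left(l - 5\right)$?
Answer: $434$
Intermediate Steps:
$p{\left(s,l \right)} = -6 + 2 s \left(-5 + l\right)$ ($p{\left(s,l \right)} = -6 + \left(s + s\right) \left(l - 5\right) = -6 + 2 s \left(-5 + l\right)$)
$y{\left(p{\left(6,0 \right)},-14 \right)} \left(-31\right) = \left(-14\right) \left(-31\right) = 434$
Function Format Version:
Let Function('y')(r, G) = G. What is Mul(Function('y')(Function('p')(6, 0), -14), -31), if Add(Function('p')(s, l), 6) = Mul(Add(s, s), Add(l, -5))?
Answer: 434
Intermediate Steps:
Function('p')(s, l) = Add(-6, Mul(2, s, Add(-5, l))) (Function('p')(s, l) = Add(-6, Mul(Add(s, s), Add(l, -5))) = Add(-6, Mul(Mul(2, s), Add(-5, l))) = Add(-6, Mul(2, s, Add(-5, l))))
Mul(Function('y')(Function('p')(6, 0), -14), -31) = Mul(-14, -31) = 434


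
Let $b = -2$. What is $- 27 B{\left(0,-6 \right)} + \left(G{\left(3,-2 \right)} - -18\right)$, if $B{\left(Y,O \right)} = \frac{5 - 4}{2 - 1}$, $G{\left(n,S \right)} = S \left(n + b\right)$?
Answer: $-11$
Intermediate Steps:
$G{\left(n,S \right)} = S \left(-2 + n\right)$ ($G{\left(n,S \right)} = S \left(n - 2\right) = S \left(-2 + n\right)$)
$B{\left(Y,O \right)} = 1$ ($B{\left(Y,O \right)} = 1 \cdot 1^{-1} = 1 \cdot 1 = 1$)
$- 27 B{\left(0,-6 \right)} + \left(G{\left(3,-2 \right)} - -18\right) = \left(-27\right) 1 - \left(-18 + 2 \left(-2 + 3\right)\right) = -27 + \left(\left(-2\right) 1 + 18\right) = -27 + \left(-2 + 18\right) = -27 + 16 = -11$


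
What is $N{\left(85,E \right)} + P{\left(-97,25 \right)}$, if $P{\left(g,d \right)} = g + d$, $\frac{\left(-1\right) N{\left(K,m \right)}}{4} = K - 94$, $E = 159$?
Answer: $-36$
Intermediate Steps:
$N{\left(K,m \right)} = 376 - 4 K$ ($N{\left(K,m \right)} = - 4 \left(K - 94\right) = - 4 \left(-94 + K\right) = 376 - 4 K$)
$P{\left(g,d \right)} = d + g$
$N{\left(85,E \right)} + P{\left(-97,25 \right)} = \left(376 - 340\right) + \left(25 - 97\right) = \left(376 - 340\right) - 72 = 36 - 72 = -36$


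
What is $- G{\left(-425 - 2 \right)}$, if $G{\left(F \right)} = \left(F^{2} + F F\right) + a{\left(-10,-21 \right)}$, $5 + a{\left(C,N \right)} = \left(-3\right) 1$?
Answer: $-364650$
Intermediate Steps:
$a{\left(C,N \right)} = -8$ ($a{\left(C,N \right)} = -5 - 3 = -8$)
$G{\left(F \right)} = -8 + 2 F^{2}$ ($G{\left(F \right)} = \left(F^{2} + F F\right) - 8 = \left(F^{2} + F^{2}\right) - 8 = 2 F^{2} - 8 = -8 + 2 F^{2}$)
$- G{\left(-425 - 2 \right)} = - (-8 + 2 \left(-425 - 2\right)^{2}) = - (-8 + 2 \left(-427\right)^{2}) = - (-8 + 2 \cdot 182329) = - (-8 + 364658) = \left(-1\right) 364650 = -364650$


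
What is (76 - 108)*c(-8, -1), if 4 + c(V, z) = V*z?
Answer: -128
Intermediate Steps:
c(V, z) = -4 + V*z
(76 - 108)*c(-8, -1) = (76 - 108)*(-4 - 8*(-1)) = -32*(-4 + 8) = -32*4 = -128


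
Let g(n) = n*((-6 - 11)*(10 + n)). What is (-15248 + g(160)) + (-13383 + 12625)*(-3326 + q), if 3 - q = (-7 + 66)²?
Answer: 4679784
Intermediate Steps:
q = -3478 (q = 3 - (-7 + 66)² = 3 - 1*59² = 3 - 1*3481 = 3 - 3481 = -3478)
g(n) = n*(-170 - 17*n) (g(n) = n*(-17*(10 + n)) = n*(-170 - 17*n))
(-15248 + g(160)) + (-13383 + 12625)*(-3326 + q) = (-15248 - 17*160*(10 + 160)) + (-13383 + 12625)*(-3326 - 3478) = (-15248 - 17*160*170) - 758*(-6804) = (-15248 - 462400) + 5157432 = -477648 + 5157432 = 4679784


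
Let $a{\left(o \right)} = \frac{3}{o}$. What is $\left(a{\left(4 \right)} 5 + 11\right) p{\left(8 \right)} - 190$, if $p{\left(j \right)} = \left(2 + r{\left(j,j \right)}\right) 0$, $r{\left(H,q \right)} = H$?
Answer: $-190$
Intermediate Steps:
$p{\left(j \right)} = 0$ ($p{\left(j \right)} = \left(2 + j\right) 0 = 0$)
$\left(a{\left(4 \right)} 5 + 11\right) p{\left(8 \right)} - 190 = \left(\frac{3}{4} \cdot 5 + 11\right) 0 - 190 = \left(\frac{15}{4} + 11\right) 0 - 190 = \frac{59}{4} \cdot 0 - 190 = 0 - 190 = -190$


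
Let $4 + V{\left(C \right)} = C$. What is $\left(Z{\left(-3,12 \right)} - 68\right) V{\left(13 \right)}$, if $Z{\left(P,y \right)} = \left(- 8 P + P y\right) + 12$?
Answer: $-612$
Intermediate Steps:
$V{\left(C \right)} = -4 + C$
$Z{\left(P,y \right)} = 12 - 8 P + P y$
$\left(Z{\left(-3,12 \right)} - 68\right) V{\left(13 \right)} = \left(\left(12 - -24 - 36\right) - 68\right) \left(-4 + 13\right) = \left(\left(12 + 24 - 36\right) - 68\right) 9 = \left(0 - 68\right) 9 = \left(-68\right) 9 = -612$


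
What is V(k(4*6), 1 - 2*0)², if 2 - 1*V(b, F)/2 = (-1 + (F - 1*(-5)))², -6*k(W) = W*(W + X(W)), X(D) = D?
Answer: 2116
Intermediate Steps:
k(W) = -W²/3 (k(W) = -W*(W + W)/6 = -W*2*W/6 = -W²/3)
V(b, F) = 4 - 2*(4 + F)² (V(b, F) = 4 - 2*(-1 + (F - 1*(-5)))² = 4 - 2*(-1 + (F + 5))² = 4 - 2*(-1 + (5 + F))² = 4 - 2*(4 + F)²)
V(k(4*6), 1 - 2*0)² = (4 - 2*(4 + (1 - 2*0))²)² = (4 - 2*(4 + (1 + 0))²)² = (4 - 2*(4 + 1)²)² = (4 - 2*5²)² = (4 - 2*25)² = (4 - 50)² = (-46)² = 2116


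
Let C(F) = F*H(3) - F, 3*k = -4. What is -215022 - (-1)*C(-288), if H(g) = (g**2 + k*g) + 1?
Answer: -216462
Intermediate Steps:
k = -4/3 (k = (1/3)*(-4) = -4/3 ≈ -1.3333)
H(g) = 1 + g**2 - 4*g/3 (H(g) = (g**2 - 4*g/3) + 1 = 1 + g**2 - 4*g/3)
C(F) = 5*F (C(F) = F*(1 + 3**2 - 4/3*3) - F = F*(1 + 9 - 4) - F = F*6 - F = 6*F - F = 5*F)
-215022 - (-1)*C(-288) = -215022 - (-1)*5*(-288) = -215022 - (-1)*(-1440) = -215022 - 1*1440 = -215022 - 1440 = -216462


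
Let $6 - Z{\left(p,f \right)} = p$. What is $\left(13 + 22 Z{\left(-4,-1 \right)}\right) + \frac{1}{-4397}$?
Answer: $\frac{1024500}{4397} \approx 233.0$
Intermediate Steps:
$Z{\left(p,f \right)} = 6 - p$
$\left(13 + 22 Z{\left(-4,-1 \right)}\right) + \frac{1}{-4397} = \left(13 + 22 \left(6 - -4\right)\right) + \frac{1}{-4397} = \left(13 + 22 \left(6 + 4\right)\right) - \frac{1}{4397} = \left(13 + 22 \cdot 10\right) - \frac{1}{4397} = \left(13 + 220\right) - \frac{1}{4397} = 233 - \frac{1}{4397} = \frac{1024500}{4397}$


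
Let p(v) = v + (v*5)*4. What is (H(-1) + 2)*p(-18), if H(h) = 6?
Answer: -3024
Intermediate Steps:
p(v) = 21*v (p(v) = v + (5*v)*4 = v + 20*v = 21*v)
(H(-1) + 2)*p(-18) = (6 + 2)*(21*(-18)) = 8*(-378) = -3024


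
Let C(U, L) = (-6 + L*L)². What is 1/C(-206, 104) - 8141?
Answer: -951325510099/116856100 ≈ -8141.0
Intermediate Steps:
C(U, L) = (-6 + L²)²
1/C(-206, 104) - 8141 = 1/((-6 + 104²)²) - 8141 = 1/((-6 + 10816)²) - 8141 = 1/(10810²) - 8141 = 1/116856100 - 8141 = -951325510099/116856100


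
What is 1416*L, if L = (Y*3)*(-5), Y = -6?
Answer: 127440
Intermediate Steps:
L = 90 (L = -6*3*(-5) = -18*(-5) = 90)
1416*L = 1416*90 = 127440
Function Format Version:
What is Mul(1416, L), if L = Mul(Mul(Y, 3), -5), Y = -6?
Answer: 127440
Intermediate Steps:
L = 90 (L = Mul(Mul(-6, 3), -5) = Mul(-18, -5) = 90)
Mul(1416, L) = Mul(1416, 90) = 127440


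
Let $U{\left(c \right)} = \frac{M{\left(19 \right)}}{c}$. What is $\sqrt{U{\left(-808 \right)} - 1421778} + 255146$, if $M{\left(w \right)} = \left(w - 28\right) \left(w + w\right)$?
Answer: $255146 + \frac{i \sqrt{58014212241}}{202} \approx 2.5515 \cdot 10^{5} + 1192.4 i$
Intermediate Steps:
$M{\left(w \right)} = 2 w \left(-28 + w\right)$ ($M{\left(w \right)} = \left(-28 + w\right) 2 w = 2 w \left(-28 + w\right)$)
$U{\left(c \right)} = - \frac{342}{c}$ ($U{\left(c \right)} = \frac{2 \cdot 19 \left(-28 + 19\right)}{c} = \frac{2 \cdot 19 \left(-9\right)}{c} = - \frac{342}{c}$)
$\sqrt{U{\left(-808 \right)} - 1421778} + 255146 = \sqrt{- \frac{342}{-808} - 1421778} + 255146 = \sqrt{\left(-342\right) \left(- \frac{1}{808}\right) - 1421778} + 255146 = \sqrt{\frac{171}{404} - 1421778} + 255146 = \sqrt{- \frac{574398141}{404}} + 255146 = \frac{i \sqrt{58014212241}}{202} + 255146 = 255146 + \frac{i \sqrt{58014212241}}{202}$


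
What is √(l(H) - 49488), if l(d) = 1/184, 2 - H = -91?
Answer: I*√418866386/92 ≈ 222.46*I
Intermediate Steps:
H = 93 (H = 2 - 1*(-91) = 2 + 91 = 93)
l(d) = 1/184
√(l(H) - 49488) = √(1/184 - 49488) = √(-9105791/184) = I*√418866386/92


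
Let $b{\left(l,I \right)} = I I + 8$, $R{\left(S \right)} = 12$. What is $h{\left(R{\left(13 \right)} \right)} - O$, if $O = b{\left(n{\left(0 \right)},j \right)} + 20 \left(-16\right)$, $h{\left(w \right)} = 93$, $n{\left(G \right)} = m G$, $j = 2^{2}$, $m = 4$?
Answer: $389$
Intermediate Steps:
$j = 4$
$n{\left(G \right)} = 4 G$
$b{\left(l,I \right)} = 8 + I^{2}$ ($b{\left(l,I \right)} = I^{2} + 8 = 8 + I^{2}$)
$O = -296$ ($O = \left(8 + 4^{2}\right) + 20 \left(-16\right) = \left(8 + 16\right) - 320 = 24 - 320 = -296$)
$h{\left(R{\left(13 \right)} \right)} - O = 93 - -296 = 93 + 296 = 389$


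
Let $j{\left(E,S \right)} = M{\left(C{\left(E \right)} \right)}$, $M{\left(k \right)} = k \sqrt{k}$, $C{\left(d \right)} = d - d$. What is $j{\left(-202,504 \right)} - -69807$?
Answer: $69807$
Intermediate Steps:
$C{\left(d \right)} = 0$
$M{\left(k \right)} = k^{\frac{3}{2}}$
$j{\left(E,S \right)} = 0$ ($j{\left(E,S \right)} = 0^{\frac{3}{2}} = 0$)
$j{\left(-202,504 \right)} - -69807 = 0 - -69807 = 0 + 69807 = 69807$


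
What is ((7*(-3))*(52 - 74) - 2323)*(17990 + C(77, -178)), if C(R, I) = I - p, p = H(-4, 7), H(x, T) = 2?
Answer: -33144410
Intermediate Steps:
p = 2
C(R, I) = -2 + I (C(R, I) = I - 1*2 = I - 2 = -2 + I)
((7*(-3))*(52 - 74) - 2323)*(17990 + C(77, -178)) = ((7*(-3))*(52 - 74) - 2323)*(17990 + (-2 - 178)) = (-21*(-22) - 2323)*(17990 - 180) = (462 - 2323)*17810 = -1861*17810 = -33144410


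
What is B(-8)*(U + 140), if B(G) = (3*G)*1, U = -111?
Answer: -696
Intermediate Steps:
B(G) = 3*G
B(-8)*(U + 140) = (3*(-8))*(-111 + 140) = -24*29 = -696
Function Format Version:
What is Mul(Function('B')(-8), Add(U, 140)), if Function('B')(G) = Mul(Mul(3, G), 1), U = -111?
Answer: -696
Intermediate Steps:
Function('B')(G) = Mul(3, G)
Mul(Function('B')(-8), Add(U, 140)) = Mul(Mul(3, -8), Add(-111, 140)) = Mul(-24, 29) = -696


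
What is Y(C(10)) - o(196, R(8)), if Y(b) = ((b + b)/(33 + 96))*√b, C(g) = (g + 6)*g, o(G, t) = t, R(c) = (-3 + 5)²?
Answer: -4 + 1280*√10/129 ≈ 27.378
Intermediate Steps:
R(c) = 4 (R(c) = 2² = 4)
C(g) = g*(6 + g) (C(g) = (6 + g)*g = g*(6 + g))
Y(b) = 2*b^(3/2)/129 (Y(b) = ((2*b)/129)*√b = ((2*b)*(1/129))*√b = (2*b/129)*√b = 2*b^(3/2)/129)
Y(C(10)) - o(196, R(8)) = 2*(10*(6 + 10))^(3/2)/129 - 1*4 = 2*(10*16)^(3/2)/129 - 4 = 2*160^(3/2)/129 - 4 = 2*(640*√10)/129 - 4 = 1280*√10/129 - 4 = -4 + 1280*√10/129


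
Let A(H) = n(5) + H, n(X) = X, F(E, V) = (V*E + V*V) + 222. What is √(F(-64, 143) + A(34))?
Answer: √11558 ≈ 107.51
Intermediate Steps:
F(E, V) = 222 + V² + E*V (F(E, V) = (E*V + V²) + 222 = (V² + E*V) + 222 = 222 + V² + E*V)
A(H) = 5 + H
√(F(-64, 143) + A(34)) = √((222 + 143² - 64*143) + (5 + 34)) = √((222 + 20449 - 9152) + 39) = √(11519 + 39) = √11558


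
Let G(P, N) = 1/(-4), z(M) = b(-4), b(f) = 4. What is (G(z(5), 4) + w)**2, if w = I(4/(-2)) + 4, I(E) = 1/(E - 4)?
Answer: 1849/144 ≈ 12.840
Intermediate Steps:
z(M) = 4
I(E) = 1/(-4 + E)
w = 23/6 (w = 1/(-4 + 4/(-2)) + 4 = 1/(-4 + 4*(-1/2)) + 4 = 1/(-4 - 2) + 4 = 1/(-6) + 4 = -1/6 + 4 = 23/6 ≈ 3.8333)
G(P, N) = -1/4
(G(z(5), 4) + w)**2 = (-1/4 + 23/6)**2 = (43/12)**2 = 1849/144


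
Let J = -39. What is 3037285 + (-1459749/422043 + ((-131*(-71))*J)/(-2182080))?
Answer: 310792074492736473/102325732160 ≈ 3.0373e+6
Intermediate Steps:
3037285 + (-1459749/422043 + ((-131*(-71))*J)/(-2182080)) = 3037285 + (-1459749/422043 + (-131*(-71)*(-39))/(-2182080)) = 3037285 + (-1459749*1/422043 + (9301*(-39))*(-1/2182080)) = 3037285 + (-486583/140681 - 362739*(-1/2182080)) = 3037285 + (-486583/140681 + 120913/727360) = 3037285 - 336910849127/102325732160 = 310792074492736473/102325732160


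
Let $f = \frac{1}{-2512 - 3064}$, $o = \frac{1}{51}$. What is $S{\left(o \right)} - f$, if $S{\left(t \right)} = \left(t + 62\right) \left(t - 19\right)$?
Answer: $- \frac{1004264999}{853128} \approx -1177.2$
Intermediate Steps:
$o = \frac{1}{51} \approx 0.019608$
$f = - \frac{1}{5576}$ ($f = \frac{1}{-5576} = - \frac{1}{5576} \approx -0.00017934$)
$S{\left(t \right)} = \left(-19 + t\right) \left(62 + t\right)$ ($S{\left(t \right)} = \left(62 + t\right) \left(-19 + t\right) = \left(-19 + t\right) \left(62 + t\right)$)
$S{\left(o \right)} - f = \left(-1178 + \left(\frac{1}{51}\right)^{2} + 43 \cdot \frac{1}{51}\right) - - \frac{1}{5576} = \left(-1178 + \frac{1}{2601} + \frac{43}{51}\right) + \frac{1}{5576} = - \frac{3061784}{2601} + \frac{1}{5576} = - \frac{1004264999}{853128}$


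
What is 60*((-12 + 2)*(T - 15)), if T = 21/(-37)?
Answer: 345600/37 ≈ 9340.5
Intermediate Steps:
T = -21/37 (T = 21*(-1/37) = -21/37 ≈ -0.56757)
60*((-12 + 2)*(T - 15)) = 60*((-12 + 2)*(-21/37 - 15)) = 60*(-10*(-576/37)) = 60*(5760/37) = 345600/37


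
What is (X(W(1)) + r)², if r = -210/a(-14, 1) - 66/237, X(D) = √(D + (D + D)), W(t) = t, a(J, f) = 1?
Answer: 275977267/6241 - 33224*√3/79 ≈ 43492.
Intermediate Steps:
X(D) = √3*√D (X(D) = √(D + 2*D) = √(3*D) = √3*√D)
r = -16612/79 (r = -210/1 - 66/237 = -210*1 - 66*1/237 = -210 - 22/79 = -16612/79 ≈ -210.28)
(X(W(1)) + r)² = (√3*√1 - 16612/79)² = (√3*1 - 16612/79)² = (√3 - 16612/79)² = (-16612/79 + √3)²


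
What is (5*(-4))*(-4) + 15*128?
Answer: 2000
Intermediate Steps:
(5*(-4))*(-4) + 15*128 = -20*(-4) + 1920 = 80 + 1920 = 2000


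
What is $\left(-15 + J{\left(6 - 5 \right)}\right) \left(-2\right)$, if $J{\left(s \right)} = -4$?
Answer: $38$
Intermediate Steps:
$\left(-15 + J{\left(6 - 5 \right)}\right) \left(-2\right) = \left(-15 - 4\right) \left(-2\right) = \left(-19\right) \left(-2\right) = 38$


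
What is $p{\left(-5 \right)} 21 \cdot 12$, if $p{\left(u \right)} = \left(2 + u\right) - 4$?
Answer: $-1764$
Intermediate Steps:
$p{\left(u \right)} = -2 + u$
$p{\left(-5 \right)} 21 \cdot 12 = \left(-2 - 5\right) 21 \cdot 12 = \left(-7\right) 21 \cdot 12 = \left(-147\right) 12 = -1764$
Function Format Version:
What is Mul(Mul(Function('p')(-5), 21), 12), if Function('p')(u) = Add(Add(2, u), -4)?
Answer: -1764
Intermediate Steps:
Function('p')(u) = Add(-2, u)
Mul(Mul(Function('p')(-5), 21), 12) = Mul(Mul(Add(-2, -5), 21), 12) = Mul(Mul(-7, 21), 12) = Mul(-147, 12) = -1764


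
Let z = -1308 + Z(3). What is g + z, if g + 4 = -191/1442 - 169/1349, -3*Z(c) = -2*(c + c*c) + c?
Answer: -2539063047/1945258 ≈ -1305.3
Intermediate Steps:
Z(c) = c/3 + 2*c²/3 (Z(c) = -(-2*(c + c*c) + c)/3 = -(-2*(c + c²) + c)/3 = -((-2*c - 2*c²) + c)/3 = -(-c - 2*c²)/3 = c/3 + 2*c²/3)
g = -8282389/1945258 (g = -4 + (-191/1442 - 169/1349) = -4 - 501357/1945258 = -8282389/1945258 ≈ -4.2577)
z = -1301 (z = -1308 + (⅓)*3*(1 + 2*3) = -1308 + (⅓)*3*(1 + 6) = -1308 + (⅓)*3*7 = -1308 + 7 = -1301)
g + z = -8282389/1945258 - 1301 = -2539063047/1945258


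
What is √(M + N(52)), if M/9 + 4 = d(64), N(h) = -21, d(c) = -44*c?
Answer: I*√25401 ≈ 159.38*I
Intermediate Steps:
M = -25380 (M = -36 + 9*(-44*64) = -36 + 9*(-2816) = -36 - 25344 = -25380)
√(M + N(52)) = √(-25380 - 21) = √(-25401) = I*√25401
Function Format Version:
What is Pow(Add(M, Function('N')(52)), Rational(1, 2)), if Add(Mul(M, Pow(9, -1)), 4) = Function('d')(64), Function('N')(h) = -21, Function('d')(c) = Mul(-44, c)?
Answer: Mul(I, Pow(25401, Rational(1, 2))) ≈ Mul(159.38, I)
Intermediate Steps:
M = -25380 (M = Add(-36, Mul(9, Mul(-44, 64))) = Add(-36, Mul(9, -2816)) = Add(-36, -25344) = -25380)
Pow(Add(M, Function('N')(52)), Rational(1, 2)) = Pow(Add(-25380, -21), Rational(1, 2)) = Pow(-25401, Rational(1, 2)) = Mul(I, Pow(25401, Rational(1, 2)))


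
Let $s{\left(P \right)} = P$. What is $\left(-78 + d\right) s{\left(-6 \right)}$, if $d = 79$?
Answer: $-6$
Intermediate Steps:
$\left(-78 + d\right) s{\left(-6 \right)} = \left(-78 + 79\right) \left(-6\right) = 1 \left(-6\right) = -6$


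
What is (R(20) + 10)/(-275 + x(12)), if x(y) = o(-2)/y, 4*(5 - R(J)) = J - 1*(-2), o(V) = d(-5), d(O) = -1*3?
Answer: -38/1101 ≈ -0.034514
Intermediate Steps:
d(O) = -3
o(V) = -3
R(J) = 9/2 - J/4 (R(J) = 5 - (J - 1*(-2))/4 = 5 - (J + 2)/4 = 5 - (2 + J)/4 = 5 + (-1/2 - J/4) = 9/2 - J/4)
x(y) = -3/y
(R(20) + 10)/(-275 + x(12)) = ((9/2 - 1/4*20) + 10)/(-275 - 3/12) = ((9/2 - 5) + 10)/(-275 - 3*1/12) = (-1/2 + 10)/(-275 - 1/4) = 19/(2*(-1101/4)) = (19/2)*(-4/1101) = -38/1101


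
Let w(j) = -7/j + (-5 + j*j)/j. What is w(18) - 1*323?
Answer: -917/3 ≈ -305.67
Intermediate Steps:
w(j) = -7/j + (-5 + j**2)/j
w(18) - 1*323 = (18 - 12/18) - 1*323 = (18 - 12*1/18) - 323 = (18 - 2/3) - 323 = 52/3 - 323 = -917/3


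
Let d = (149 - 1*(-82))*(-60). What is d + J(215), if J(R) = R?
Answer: -13645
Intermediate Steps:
d = -13860 (d = (149 + 82)*(-60) = 231*(-60) = -13860)
d + J(215) = -13860 + 215 = -13645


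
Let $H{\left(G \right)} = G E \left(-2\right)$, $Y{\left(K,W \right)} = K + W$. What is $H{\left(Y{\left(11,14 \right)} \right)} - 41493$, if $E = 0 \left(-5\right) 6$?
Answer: $-41493$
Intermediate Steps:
$E = 0$ ($E = 0 \cdot 6 = 0$)
$H{\left(G \right)} = 0$ ($H{\left(G \right)} = G 0 \left(-2\right) = 0 \left(-2\right) = 0$)
$H{\left(Y{\left(11,14 \right)} \right)} - 41493 = 0 - 41493 = -41493$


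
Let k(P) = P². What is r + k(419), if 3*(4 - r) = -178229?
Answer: 704924/3 ≈ 2.3497e+5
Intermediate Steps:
r = 178241/3 (r = 4 - ⅓*(-178229) = 4 + 178229/3 = 178241/3 ≈ 59414.)
r + k(419) = 178241/3 + 419² = 178241/3 + 175561 = 704924/3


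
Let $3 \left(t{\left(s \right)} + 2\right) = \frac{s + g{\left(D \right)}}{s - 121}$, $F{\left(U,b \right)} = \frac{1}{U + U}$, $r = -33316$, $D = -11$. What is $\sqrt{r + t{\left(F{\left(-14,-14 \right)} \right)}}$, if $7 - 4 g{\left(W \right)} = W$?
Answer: $\frac{i \sqrt{3444012596577}}{10167} \approx 182.53 i$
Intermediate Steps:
$g{\left(W \right)} = \frac{7}{4} - \frac{W}{4}$
$F{\left(U,b \right)} = \frac{1}{2 U}$
$t{\left(s \right)} = -2 + \frac{\frac{9}{2} + s}{3 \left(-121 + s\right)}$ ($t{\left(s \right)} = -2 + \frac{\left(s + \left(\frac{7}{4} - - \frac{11}{4}\right)\right) \frac{1}{s - 121}}{3} = -2 + \frac{\left(s + \left(\frac{7}{4} + \frac{11}{4}\right)\right) \frac{1}{-121 + s}}{3} = -2 + \frac{\left(s + \frac{9}{2}\right) \frac{1}{-121 + s}}{3} = -2 + \frac{\left(\frac{9}{2} + s\right) \frac{1}{-121 + s}}{3} = -2 + \frac{\frac{1}{-121 + s} \left(\frac{9}{2} + s\right)}{3} = -2 + \frac{\frac{9}{2} + s}{3 \left(-121 + s\right)}$)
$\sqrt{r + t{\left(F{\left(-14,-14 \right)} \right)}} = \sqrt{-33316 + \frac{1461 - 10 \frac{1}{2 \left(-14\right)}}{6 \left(-121 + \frac{1}{2 \left(-14\right)}\right)}} = \sqrt{-33316 + \frac{1461 - 10 \cdot \frac{1}{2} \left(- \frac{1}{14}\right)}{6 \left(-121 + \frac{1}{2} \left(- \frac{1}{14}\right)\right)}} = \sqrt{-33316 + \frac{1461 - - \frac{5}{14}}{6 \left(-121 - \frac{1}{28}\right)}} = \sqrt{-33316 + \frac{1461 + \frac{5}{14}}{6 \left(- \frac{3389}{28}\right)}} = \sqrt{-33316 + \frac{1}{6} \left(- \frac{28}{3389}\right) \frac{20459}{14}} = \sqrt{-33316 - \frac{20459}{10167}} = \sqrt{- \frac{338744231}{10167}} = \frac{i \sqrt{3444012596577}}{10167}$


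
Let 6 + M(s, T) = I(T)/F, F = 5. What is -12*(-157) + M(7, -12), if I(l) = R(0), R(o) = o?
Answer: 1878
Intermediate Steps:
I(l) = 0
M(s, T) = -6 (M(s, T) = -6 + 0/5 = -6 + 0*(⅕) = -6 + 0 = -6)
-12*(-157) + M(7, -12) = -12*(-157) - 6 = 1884 - 6 = 1878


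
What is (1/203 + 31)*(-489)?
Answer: -3077766/203 ≈ -15161.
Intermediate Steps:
(1/203 + 31)*(-489) = (6294/203)*(-489) = -3077766/203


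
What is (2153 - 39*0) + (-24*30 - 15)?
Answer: 1418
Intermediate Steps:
(2153 - 39*0) + (-24*30 - 15) = (2153 + 0) + (-720 - 15) = 2153 - 735 = 1418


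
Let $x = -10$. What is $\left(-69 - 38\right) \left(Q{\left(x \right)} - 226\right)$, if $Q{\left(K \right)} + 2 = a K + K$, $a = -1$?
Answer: $24396$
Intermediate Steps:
$Q{\left(K \right)} = -2$ ($Q{\left(K \right)} = -2 + \left(- K + K\right) = -2 + 0 = -2$)
$\left(-69 - 38\right) \left(Q{\left(x \right)} - 226\right) = \left(-69 - 38\right) \left(-2 - 226\right) = \left(-69 - 38\right) \left(-228\right) = \left(-107\right) \left(-228\right) = 24396$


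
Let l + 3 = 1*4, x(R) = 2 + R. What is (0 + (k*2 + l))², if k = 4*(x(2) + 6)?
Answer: 6561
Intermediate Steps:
k = 40 (k = 4*((2 + 2) + 6) = 4*(4 + 6) = 4*10 = 40)
l = 1 (l = -3 + 1*4 = -3 + 4 = 1)
(0 + (k*2 + l))² = (0 + (40*2 + 1))² = (0 + (80 + 1))² = (0 + 81)² = 81² = 6561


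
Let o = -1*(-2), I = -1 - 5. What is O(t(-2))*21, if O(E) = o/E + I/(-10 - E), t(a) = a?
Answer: -21/4 ≈ -5.2500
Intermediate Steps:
I = -6
o = 2
O(E) = -6/(-10 - E) + 2/E (O(E) = 2/E - 6/(-10 - E) = -6/(-10 - E) + 2/E)
O(t(-2))*21 = (4*(5 + 2*(-2))/(-2*(10 - 2)))*21 = (4*(-½)*(5 - 4)/8)*21 = (4*(-½)*(⅛)*1)*21 = -¼*21 = -21/4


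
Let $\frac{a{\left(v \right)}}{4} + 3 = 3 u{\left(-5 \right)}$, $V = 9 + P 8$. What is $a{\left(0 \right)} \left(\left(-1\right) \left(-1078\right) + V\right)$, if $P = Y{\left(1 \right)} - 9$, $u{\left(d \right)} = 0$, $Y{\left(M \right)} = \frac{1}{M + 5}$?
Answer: $-12196$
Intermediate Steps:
$Y{\left(M \right)} = \frac{1}{5 + M}$
$P = - \frac{53}{6}$ ($P = \frac{1}{5 + 1} - 9 = \frac{1}{6} - 9 = - \frac{53}{6} \approx -8.8333$)
$V = - \frac{185}{3}$ ($V = 9 - \frac{212}{3} = - \frac{185}{3} \approx -61.667$)
$a{\left(v \right)} = -12$ ($a{\left(v \right)} = -12 + 4 \cdot 3 \cdot 0 = -12 + 4 \cdot 0 = -12 + 0 = -12$)
$a{\left(0 \right)} \left(\left(-1\right) \left(-1078\right) + V\right) = - 12 \left(\left(-1\right) \left(-1078\right) - \frac{185}{3}\right) = - 12 \left(1078 - \frac{185}{3}\right) = \left(-12\right) \frac{3049}{3} = -12196$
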